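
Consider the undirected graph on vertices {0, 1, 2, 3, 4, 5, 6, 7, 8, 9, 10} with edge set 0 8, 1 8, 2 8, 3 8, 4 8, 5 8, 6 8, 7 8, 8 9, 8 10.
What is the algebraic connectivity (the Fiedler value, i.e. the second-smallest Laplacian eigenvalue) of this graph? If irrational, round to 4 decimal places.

1

Reading degrees in the order [0, 1, 2, 3, 4, 5, 6, 7, 8, 9, 10] gives [1, 1, 1, 1, 1, 1, 1, 1, 10, 1, 1]; set D = diag(1, 1, 1, 1, 1, 1, 1, 1, 10, 1, 1) and form L = D - A. The sorted Laplacian eigenvalues are [0, 1, 1, 1, 1, 1, 1, 1, 1, 1, 11]; the algebraic connectivity is the second entry, 1. There is one zero in the spectrum, matching the 1 component. The eigenvalues sum to 20, which equals trace(L) = 2|E|.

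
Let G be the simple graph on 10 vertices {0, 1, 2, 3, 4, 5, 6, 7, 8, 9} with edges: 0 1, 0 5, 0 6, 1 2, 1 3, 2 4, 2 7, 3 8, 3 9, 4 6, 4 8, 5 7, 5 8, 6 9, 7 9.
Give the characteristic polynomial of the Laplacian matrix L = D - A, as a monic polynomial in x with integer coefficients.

x^10 - 30x^9 + 390x^8 - 2880x^7 + 13305x^6 - 39882x^5 + 77640x^4 - 94800x^3 + 66000x^2 - 20000x

Reading degrees in the order [0, 1, 2, 3, 4, 5, 6, 7, 8, 9] gives [3, 3, 3, 3, 3, 3, 3, 3, 3, 3]; set D = diag(3, 3, 3, 3, 3, 3, 3, 3, 3, 3) and form L = D - A. Computing det(xI - L) by cofactor expansion (or equivalently via sum-over-permutations) gives x^10 - 30x^9 + 390x^8 - 2880x^7 + 13305x^6 - 39882x^5 + 77640x^4 - 94800x^3 + 66000x^2 - 20000x. The constant term is 0 because L is singular (the all-ones vector lies in its kernel). By the matrix-tree theorem the graph has (1/10) * product of the nonzero eigenvalues = 2000 spanning trees.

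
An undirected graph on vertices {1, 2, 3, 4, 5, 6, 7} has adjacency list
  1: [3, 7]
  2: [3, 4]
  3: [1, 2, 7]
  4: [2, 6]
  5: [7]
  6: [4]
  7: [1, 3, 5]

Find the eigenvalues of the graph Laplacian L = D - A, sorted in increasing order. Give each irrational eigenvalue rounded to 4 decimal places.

Reading degrees in the order [1, 2, 3, 4, 5, 6, 7] gives [2, 2, 3, 2, 1, 1, 3]; set D = diag(2, 2, 3, 2, 1, 1, 3) and form L = D - A. The multiplicity of 0 as a Laplacian eigenvalue equals the number of connected components. The single zero eigenvalue shows the graph is connected.

[0, 0.2679, 1, 1.5858, 3, 3.7321, 4.4142]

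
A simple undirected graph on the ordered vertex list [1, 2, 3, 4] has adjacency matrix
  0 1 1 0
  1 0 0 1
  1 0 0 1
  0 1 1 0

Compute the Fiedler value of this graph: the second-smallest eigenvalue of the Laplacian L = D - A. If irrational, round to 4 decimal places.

Each diagonal entry of L is the vertex degree and each off-diagonal entry is -1 where an edge is present, 0 otherwise; in the order [1, 2, 3, 4] the diagonal is [2, 2, 2, 2]. The sorted Laplacian eigenvalues are [0, 2, 2, 4]; the algebraic connectivity is the second entry, 2.

2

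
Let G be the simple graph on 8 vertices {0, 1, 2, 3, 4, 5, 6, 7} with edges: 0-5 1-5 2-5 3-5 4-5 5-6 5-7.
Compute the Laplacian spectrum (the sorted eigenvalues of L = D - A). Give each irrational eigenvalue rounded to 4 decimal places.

[0, 1, 1, 1, 1, 1, 1, 8]

Each diagonal entry of L is the vertex degree and each off-diagonal entry is -1 where an edge is present, 0 otherwise; in the order [0, 1, 2, 3, 4, 5, 6, 7] the diagonal is [1, 1, 1, 1, 1, 7, 1, 1]. The multiplicity of 0 as a Laplacian eigenvalue equals the number of connected components. By the matrix-tree theorem the graph has (1/8) * product of the nonzero eigenvalues = 1 spanning tree.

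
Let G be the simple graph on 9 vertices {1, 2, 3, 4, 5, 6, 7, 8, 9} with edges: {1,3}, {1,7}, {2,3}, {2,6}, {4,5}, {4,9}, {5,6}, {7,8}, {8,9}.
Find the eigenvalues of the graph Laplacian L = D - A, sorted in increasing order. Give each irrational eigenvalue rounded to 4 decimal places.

Reading degrees in the order [1, 2, 3, 4, 5, 6, 7, 8, 9] gives [2, 2, 2, 2, 2, 2, 2, 2, 2]; set D = diag(2, 2, 2, 2, 2, 2, 2, 2, 2) and form L = D - A. The multiplicity of 0 as a Laplacian eigenvalue equals the number of connected components.

[0, 0.4679, 0.4679, 1.6527, 1.6527, 3, 3, 3.8794, 3.8794]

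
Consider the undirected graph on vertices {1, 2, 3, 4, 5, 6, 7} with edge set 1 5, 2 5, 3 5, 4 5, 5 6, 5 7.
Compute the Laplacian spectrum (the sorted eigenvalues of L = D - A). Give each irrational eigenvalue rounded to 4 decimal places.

Reading degrees in the order [1, 2, 3, 4, 5, 6, 7] gives [1, 1, 1, 1, 6, 1, 1]; set D = diag(1, 1, 1, 1, 6, 1, 1) and form L = D - A. L is symmetric positive semidefinite, so every eigenvalue is real and nonnegative. The eigenvalues sum to 12, which equals trace(L) = 2|E|.

[0, 1, 1, 1, 1, 1, 7]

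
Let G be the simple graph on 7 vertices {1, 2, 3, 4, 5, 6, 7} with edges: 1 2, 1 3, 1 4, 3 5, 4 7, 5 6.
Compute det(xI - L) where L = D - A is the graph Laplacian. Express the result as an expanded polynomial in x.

Reading degrees in the order [1, 2, 3, 4, 5, 6, 7] gives [3, 1, 2, 2, 2, 1, 1]; set D = diag(3, 1, 2, 2, 2, 1, 1) and form L = D - A. Computing det(xI - L) by cofactor expansion (or equivalently via sum-over-permutations) gives x^7 - 12x^6 + 54x^5 - 114x^4 + 115x^3 - 50x^2 + 7x. Since p(0) = det(-L) = 0, x divides p(x).

x^7 - 12x^6 + 54x^5 - 114x^4 + 115x^3 - 50x^2 + 7x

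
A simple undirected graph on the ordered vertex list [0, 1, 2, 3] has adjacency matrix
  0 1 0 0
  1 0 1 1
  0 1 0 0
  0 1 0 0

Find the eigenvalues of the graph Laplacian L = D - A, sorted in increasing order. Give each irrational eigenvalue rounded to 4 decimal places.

[0, 1, 1, 4]

Reading degrees in the order [0, 1, 2, 3] gives [1, 3, 1, 1]; set D = diag(1, 3, 1, 1) and form L = D - A. Diagonalising L (or applying a numerical eigensolver to the 4x4 matrix) gives the spectrum above. The single zero eigenvalue shows the graph is connected. By the matrix-tree theorem the graph has (1/4) * product of the nonzero eigenvalues = 1 spanning tree. The largest eigenvalue, 4, is at most the vertex count 4.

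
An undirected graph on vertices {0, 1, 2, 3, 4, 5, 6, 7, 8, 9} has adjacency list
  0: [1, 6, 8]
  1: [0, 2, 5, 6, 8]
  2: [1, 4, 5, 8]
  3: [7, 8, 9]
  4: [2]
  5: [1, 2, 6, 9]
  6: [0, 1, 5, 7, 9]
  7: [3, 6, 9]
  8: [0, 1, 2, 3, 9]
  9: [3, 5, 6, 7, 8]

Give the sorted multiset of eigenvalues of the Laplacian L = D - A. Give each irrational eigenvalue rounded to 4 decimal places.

[0, 0.7532, 1.8353, 2.9643, 3.2308, 4.4688, 5.4053, 5.8211, 6.3392, 7.1821]

Reading degrees in the order [0, 1, 2, 3, 4, 5, 6, 7, 8, 9] gives [3, 5, 4, 3, 1, 4, 5, 3, 5, 5]; set D = diag(3, 5, 4, 3, 1, 4, 5, 3, 5, 5) and form L = D - A. L is symmetric positive semidefinite, so every eigenvalue is real and nonnegative. The single zero eigenvalue shows the graph is connected. By the matrix-tree theorem the graph has (1/10) * product of the nonzero eigenvalues = 8475 spanning trees. There is one zero in the spectrum, matching the 1 component.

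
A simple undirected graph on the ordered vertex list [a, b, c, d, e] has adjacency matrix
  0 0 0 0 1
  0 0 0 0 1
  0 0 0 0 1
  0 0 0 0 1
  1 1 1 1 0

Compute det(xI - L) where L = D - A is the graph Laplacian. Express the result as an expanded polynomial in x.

Reading degrees in the order [a, b, c, d, e] gives [1, 1, 1, 1, 4]; set D = diag(1, 1, 1, 1, 4) and form L = D - A. L has integer entries, so p(x) = det(xI - L) has integer coefficients. Expanding the determinant yields x^5 - 8x^4 + 18x^3 - 16x^2 + 5x. The coefficient of x^4 equals -trace(L) = -8, matching the sum of degrees. The largest eigenvalue, 5, is at most the vertex count 5.

x^5 - 8x^4 + 18x^3 - 16x^2 + 5x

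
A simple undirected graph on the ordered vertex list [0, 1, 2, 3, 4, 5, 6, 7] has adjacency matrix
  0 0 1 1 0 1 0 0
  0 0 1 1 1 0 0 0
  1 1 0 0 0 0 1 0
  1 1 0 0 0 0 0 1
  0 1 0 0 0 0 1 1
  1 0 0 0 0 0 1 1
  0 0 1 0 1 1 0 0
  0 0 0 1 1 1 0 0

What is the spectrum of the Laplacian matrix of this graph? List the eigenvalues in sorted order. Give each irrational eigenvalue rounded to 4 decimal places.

Reading degrees in the order [0, 1, 2, 3, 4, 5, 6, 7] gives [3, 3, 3, 3, 3, 3, 3, 3]; set D = diag(3, 3, 3, 3, 3, 3, 3, 3) and form L = D - A. L is symmetric positive semidefinite, so every eigenvalue is real and nonnegative. By the matrix-tree theorem the graph has (1/8) * product of the nonzero eigenvalues = 384 spanning trees.

[0, 2, 2, 2, 4, 4, 4, 6]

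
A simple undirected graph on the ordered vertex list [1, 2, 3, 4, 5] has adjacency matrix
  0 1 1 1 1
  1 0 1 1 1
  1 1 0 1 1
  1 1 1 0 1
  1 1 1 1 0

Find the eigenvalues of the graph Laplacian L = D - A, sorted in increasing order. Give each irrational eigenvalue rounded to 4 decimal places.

[0, 5, 5, 5, 5]

Reading degrees in the order [1, 2, 3, 4, 5] gives [4, 4, 4, 4, 4]; set D = diag(4, 4, 4, 4, 4) and form L = D - A. The multiplicity of 0 as a Laplacian eigenvalue equals the number of connected components. There is one zero in the spectrum, matching the 1 component. By the matrix-tree theorem the graph has (1/5) * product of the nonzero eigenvalues = 125 spanning trees.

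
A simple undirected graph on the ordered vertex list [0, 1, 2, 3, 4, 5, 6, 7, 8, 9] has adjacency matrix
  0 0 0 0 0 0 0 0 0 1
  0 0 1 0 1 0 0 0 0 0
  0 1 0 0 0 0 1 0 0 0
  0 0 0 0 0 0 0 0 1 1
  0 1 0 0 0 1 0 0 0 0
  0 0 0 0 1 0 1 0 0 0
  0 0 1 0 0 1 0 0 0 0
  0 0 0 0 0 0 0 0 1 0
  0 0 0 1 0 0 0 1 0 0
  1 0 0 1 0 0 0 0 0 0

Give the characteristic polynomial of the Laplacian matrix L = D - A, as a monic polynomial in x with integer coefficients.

x^10 - 18x^9 + 136x^8 - 560x^7 + 1365x^6 - 2000x^5 + 1700x^4 - 750x^3 + 125x^2

Reading degrees in the order [0, 1, 2, 3, 4, 5, 6, 7, 8, 9] gives [1, 2, 2, 2, 2, 2, 2, 1, 2, 2]; set D = diag(1, 2, 2, 2, 2, 2, 2, 1, 2, 2) and form L = D - A. L has integer entries, so p(x) = det(xI - L) has integer coefficients. Expanding the determinant yields x^10 - 18x^9 + 136x^8 - 560x^7 + 1365x^6 - 2000x^5 + 1700x^4 - 750x^3 + 125x^2. Since p(0) = det(-L) = 0, x divides p(x). The eigenvalues sum to 18, which equals trace(L) = 2|E|.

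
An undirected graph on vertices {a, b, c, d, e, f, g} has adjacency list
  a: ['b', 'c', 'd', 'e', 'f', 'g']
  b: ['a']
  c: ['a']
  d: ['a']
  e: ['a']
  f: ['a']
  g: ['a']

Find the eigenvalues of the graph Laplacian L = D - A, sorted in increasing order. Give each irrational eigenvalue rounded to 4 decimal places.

[0, 1, 1, 1, 1, 1, 7]

With the vertex order [a, b, c, d, e, f, g], the degrees are [6, 1, 1, 1, 1, 1, 1], giving D = diag(6, 1, 1, 1, 1, 1, 1) and L = D - A. L is symmetric positive semidefinite, so every eigenvalue is real and nonnegative. By the matrix-tree theorem the graph has (1/7) * product of the nonzero eigenvalues = 1 spanning tree. The eigenvalues sum to 12, which equals trace(L) = 2|E|.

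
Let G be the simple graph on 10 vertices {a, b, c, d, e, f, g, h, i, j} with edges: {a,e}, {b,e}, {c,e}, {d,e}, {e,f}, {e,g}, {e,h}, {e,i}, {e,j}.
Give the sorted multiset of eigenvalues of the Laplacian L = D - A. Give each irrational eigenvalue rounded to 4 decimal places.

With the vertex order [a, b, c, d, e, f, g, h, i, j], the degrees are [1, 1, 1, 1, 9, 1, 1, 1, 1, 1], giving D = diag(1, 1, 1, 1, 9, 1, 1, 1, 1, 1) and L = D - A. L is symmetric positive semidefinite, so every eigenvalue is real and nonnegative. The single zero eigenvalue shows the graph is connected. By the matrix-tree theorem the graph has (1/10) * product of the nonzero eigenvalues = 1 spanning tree. The eigenvalues sum to 18, which equals trace(L) = 2|E|.

[0, 1, 1, 1, 1, 1, 1, 1, 1, 10]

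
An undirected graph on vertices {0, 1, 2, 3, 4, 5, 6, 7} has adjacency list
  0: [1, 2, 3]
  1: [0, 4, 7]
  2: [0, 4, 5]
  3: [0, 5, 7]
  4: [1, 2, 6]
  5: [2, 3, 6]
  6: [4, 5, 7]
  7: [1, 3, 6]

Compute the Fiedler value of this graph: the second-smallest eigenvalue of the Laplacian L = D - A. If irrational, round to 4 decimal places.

Each diagonal entry of L is the vertex degree and each off-diagonal entry is -1 where an edge is present, 0 otherwise; in the order [0, 1, 2, 3, 4, 5, 6, 7] the diagonal is [3, 3, 3, 3, 3, 3, 3, 3]. The sorted Laplacian eigenvalues are [0, 2, 2, 2, 4, 4, 4, 6]; the algebraic connectivity is the second entry, 2. By the matrix-tree theorem the graph has (1/8) * product of the nonzero eigenvalues = 384 spanning trees. The largest eigenvalue, 6, is at most the vertex count 8.

2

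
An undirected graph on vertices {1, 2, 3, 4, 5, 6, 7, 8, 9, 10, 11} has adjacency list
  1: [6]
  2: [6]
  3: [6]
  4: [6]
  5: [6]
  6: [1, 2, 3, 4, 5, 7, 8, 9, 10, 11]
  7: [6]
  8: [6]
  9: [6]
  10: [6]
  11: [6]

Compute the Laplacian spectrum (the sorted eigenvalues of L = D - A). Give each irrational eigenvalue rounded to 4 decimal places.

[0, 1, 1, 1, 1, 1, 1, 1, 1, 1, 11]

Reading degrees in the order [1, 2, 3, 4, 5, 6, 7, 8, 9, 10, 11] gives [1, 1, 1, 1, 1, 10, 1, 1, 1, 1, 1]; set D = diag(1, 1, 1, 1, 1, 10, 1, 1, 1, 1, 1) and form L = D - A. Since every row of L sums to 0, the all-ones vector is in the kernel and 0 is an eigenvalue. There is one zero in the spectrum, matching the 1 component. By the matrix-tree theorem the graph has (1/11) * product of the nonzero eigenvalues = 1 spanning tree.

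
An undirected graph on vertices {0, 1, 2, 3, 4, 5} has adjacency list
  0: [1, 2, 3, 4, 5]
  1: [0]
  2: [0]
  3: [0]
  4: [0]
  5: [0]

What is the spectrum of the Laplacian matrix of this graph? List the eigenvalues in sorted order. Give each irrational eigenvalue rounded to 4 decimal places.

Each diagonal entry of L is the vertex degree and each off-diagonal entry is -1 where an edge is present, 0 otherwise; in the order [0, 1, 2, 3, 4, 5] the diagonal is [5, 1, 1, 1, 1, 1]. Diagonalising L (or applying a numerical eigensolver to the 6x6 matrix) gives the spectrum above. The single zero eigenvalue shows the graph is connected. The eigenvalues sum to 10, which equals trace(L) = 2|E|. There is one zero in the spectrum, matching the 1 component.

[0, 1, 1, 1, 1, 6]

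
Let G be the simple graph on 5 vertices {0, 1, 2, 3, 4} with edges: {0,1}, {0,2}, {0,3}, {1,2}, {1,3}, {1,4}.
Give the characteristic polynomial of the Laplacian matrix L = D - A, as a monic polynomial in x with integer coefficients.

x^5 - 12x^4 + 49x^3 - 78x^2 + 40x

Reading degrees in the order [0, 1, 2, 3, 4] gives [3, 4, 2, 2, 1]; set D = diag(3, 4, 2, 2, 1) and form L = D - A. L has integer entries, so p(x) = det(xI - L) has integer coefficients. Expanding the determinant yields x^5 - 12x^4 + 49x^3 - 78x^2 + 40x. The coefficient of x^4 equals -trace(L) = -12, matching the sum of degrees. By the matrix-tree theorem the graph has (1/5) * product of the nonzero eigenvalues = 8 spanning trees.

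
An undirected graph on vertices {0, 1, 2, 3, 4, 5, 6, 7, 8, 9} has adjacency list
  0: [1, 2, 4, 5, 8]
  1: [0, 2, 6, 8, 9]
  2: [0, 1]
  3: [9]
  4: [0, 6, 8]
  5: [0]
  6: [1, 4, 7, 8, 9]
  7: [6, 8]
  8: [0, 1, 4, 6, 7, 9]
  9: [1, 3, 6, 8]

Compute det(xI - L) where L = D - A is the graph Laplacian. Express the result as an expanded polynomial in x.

Each diagonal entry of L is the vertex degree and each off-diagonal entry is -1 where an edge is present, 0 otherwise; in the order [0, 1, 2, 3, 4, 5, 6, 7, 8, 9] the diagonal is [5, 5, 2, 1, 3, 1, 5, 2, 6, 4]. L has integer entries, so p(x) = det(xI - L) has integer coefficients. Expanding the determinant yields x^10 - 34x^9 + 488x^8 - 3852x^7 + 18273x^6 - 53534x^5 + 95985x^4 - 100738x^3 + 55834x^2 - 12430x. Since p(0) = det(-L) = 0, x divides p(x). There is one zero in the spectrum, matching the 1 component. The eigenvalues sum to 34, which equals trace(L) = 2|E|.

x^10 - 34x^9 + 488x^8 - 3852x^7 + 18273x^6 - 53534x^5 + 95985x^4 - 100738x^3 + 55834x^2 - 12430x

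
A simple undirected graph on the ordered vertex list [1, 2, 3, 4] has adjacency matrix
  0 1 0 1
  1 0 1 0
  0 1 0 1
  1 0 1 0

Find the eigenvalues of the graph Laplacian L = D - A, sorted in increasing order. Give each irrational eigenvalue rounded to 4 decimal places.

Reading degrees in the order [1, 2, 3, 4] gives [2, 2, 2, 2]; set D = diag(2, 2, 2, 2) and form L = D - A. Since every row of L sums to 0, the all-ones vector is in the kernel and 0 is an eigenvalue. The largest eigenvalue, 4, is at most the vertex count 4. The eigenvalues sum to 8, which equals trace(L) = 2|E|.

[0, 2, 2, 4]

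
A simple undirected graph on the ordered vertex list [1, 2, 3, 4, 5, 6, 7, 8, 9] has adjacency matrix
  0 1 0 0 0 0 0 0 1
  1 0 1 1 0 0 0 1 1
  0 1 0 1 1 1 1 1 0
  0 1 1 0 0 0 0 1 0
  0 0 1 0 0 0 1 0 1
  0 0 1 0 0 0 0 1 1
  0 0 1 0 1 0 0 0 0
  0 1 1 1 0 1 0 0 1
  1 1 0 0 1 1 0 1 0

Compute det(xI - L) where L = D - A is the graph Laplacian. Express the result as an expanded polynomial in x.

Each diagonal entry of L is the vertex degree and each off-diagonal entry is -1 where an edge is present, 0 otherwise; in the order [1, 2, 3, 4, 5, 6, 7, 8, 9] the diagonal is [2, 5, 6, 3, 3, 3, 2, 5, 5]. Computing det(xI - L) by cofactor expansion (or equivalently via sum-over-permutations) gives x^9 - 34x^8 + 488x^7 - 3848x^6 + 18160x^5 - 52306x^4 + 89419x^3 - 82610x^2 + 31446x. The coefficient of x^8 equals -trace(L) = -34, matching the sum of degrees. By the matrix-tree theorem the graph has (1/9) * product of the nonzero eigenvalues = 3494 spanning trees. The largest eigenvalue, 7.5261, is at most the vertex count 9.

x^9 - 34x^8 + 488x^7 - 3848x^6 + 18160x^5 - 52306x^4 + 89419x^3 - 82610x^2 + 31446x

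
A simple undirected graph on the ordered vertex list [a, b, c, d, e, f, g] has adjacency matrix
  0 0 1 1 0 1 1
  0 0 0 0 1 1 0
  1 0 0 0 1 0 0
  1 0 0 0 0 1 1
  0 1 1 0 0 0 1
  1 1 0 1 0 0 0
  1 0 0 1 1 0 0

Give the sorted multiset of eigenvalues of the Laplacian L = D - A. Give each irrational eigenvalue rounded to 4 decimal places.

With the vertex order [a, b, c, d, e, f, g], the degrees are [4, 2, 2, 3, 3, 3, 3], giving D = diag(4, 2, 2, 3, 3, 3, 3) and L = D - A. The multiplicity of 0 as a Laplacian eigenvalue equals the number of connected components. There is one zero in the spectrum, matching the 1 component. The eigenvalues sum to 20, which equals trace(L) = 2|E|.

[0, 1.5858, 1.5858, 2.5858, 4.4142, 4.4142, 5.4142]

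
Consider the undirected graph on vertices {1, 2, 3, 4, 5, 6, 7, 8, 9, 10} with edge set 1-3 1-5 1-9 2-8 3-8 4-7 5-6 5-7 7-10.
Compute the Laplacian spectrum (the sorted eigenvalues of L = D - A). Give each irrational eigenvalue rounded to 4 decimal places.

Each diagonal entry of L is the vertex degree and each off-diagonal entry is -1 where an edge is present, 0 otherwise; in the order [1, 2, 3, 4, 5, 6, 7, 8, 9, 10] the diagonal is [3, 1, 2, 1, 3, 1, 3, 2, 1, 1]. The multiplicity of 0 as a Laplacian eigenvalue equals the number of connected components. The single zero eigenvalue shows the graph is connected. There is one zero in the spectrum, matching the 1 component.

[0, 0.1614, 0.4439, 0.6905, 1, 1.4077, 2.4604, 3.0833, 3.9006, 4.8522]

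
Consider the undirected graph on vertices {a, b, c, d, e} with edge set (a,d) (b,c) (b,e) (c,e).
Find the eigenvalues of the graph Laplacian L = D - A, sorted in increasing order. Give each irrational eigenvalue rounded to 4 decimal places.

[0, 0, 2, 3, 3]

Each diagonal entry of L is the vertex degree and each off-diagonal entry is -1 where an edge is present, 0 otherwise; in the order [a, b, c, d, e] the diagonal is [1, 2, 2, 1, 2]. Since every row of L sums to 0, the all-ones vector is in the kernel and 0 is an eigenvalue. The 2 zero eigenvalues correspond to the 2 connected components. The eigenvalues sum to 8, which equals trace(L) = 2|E|. The largest eigenvalue, 3, is at most the vertex count 5.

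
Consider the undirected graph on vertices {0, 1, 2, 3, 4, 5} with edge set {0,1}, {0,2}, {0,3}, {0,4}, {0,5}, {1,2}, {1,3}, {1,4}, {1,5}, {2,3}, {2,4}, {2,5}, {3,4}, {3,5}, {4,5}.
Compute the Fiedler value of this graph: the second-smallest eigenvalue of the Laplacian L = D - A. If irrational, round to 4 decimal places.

6

Each diagonal entry of L is the vertex degree and each off-diagonal entry is -1 where an edge is present, 0 otherwise; in the order [0, 1, 2, 3, 4, 5] the diagonal is [5, 5, 5, 5, 5, 5]. Computing the eigenvalues of L and sorting gives [0, 6, 6, 6, 6, 6]. The Fiedler value lambda_2 = 6 is strictly positive, so the graph is connected. There is one zero in the spectrum, matching the 1 component.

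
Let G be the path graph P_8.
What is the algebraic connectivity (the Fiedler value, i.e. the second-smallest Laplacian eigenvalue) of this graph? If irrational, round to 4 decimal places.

0.1522

The graph has 8 vertices and degree multiset [2, 2, 2, 2, 2, 2, 1, 1]; D is the diagonal matrix of degrees and L = D - A. The smallest Laplacian eigenvalue is always 0. The next one, lambda_2 = 0.1522, measures how hard the graph is to disconnect: larger values mean better connectivity. The eigenvalues sum to 14, which equals trace(L) = 2|E|.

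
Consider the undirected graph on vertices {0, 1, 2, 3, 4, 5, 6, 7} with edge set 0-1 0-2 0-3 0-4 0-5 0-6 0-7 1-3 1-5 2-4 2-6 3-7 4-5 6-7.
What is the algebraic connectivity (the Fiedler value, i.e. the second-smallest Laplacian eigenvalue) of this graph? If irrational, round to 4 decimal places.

With the vertex order [0, 1, 2, 3, 4, 5, 6, 7], the degrees are [7, 3, 3, 3, 3, 3, 3, 3], giving D = diag(7, 3, 3, 3, 3, 3, 3, 3) and L = D - A. Computing the eigenvalues of L and sorting gives [0, 1.7530, 1.7530, 3.4450, 3.4450, 4.8019, 4.8019, 8]. The Fiedler value lambda_2 = 1.7530 is strictly positive, so the graph is connected. There is one zero in the spectrum, matching the 1 component.

1.7530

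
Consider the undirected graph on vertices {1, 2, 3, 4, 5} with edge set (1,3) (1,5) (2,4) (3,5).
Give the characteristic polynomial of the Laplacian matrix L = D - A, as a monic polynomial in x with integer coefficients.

With the vertex order [1, 2, 3, 4, 5], the degrees are [2, 1, 2, 1, 2], giving D = diag(2, 1, 2, 1, 2) and L = D - A. The eigenvalues of L are [0, 0, 2, 3, 3]; the characteristic polynomial is the product of (x - lambda_i), which multiplies out to x^5 - 8x^4 + 21x^3 - 18x^2. The constant term is 0 because L is singular (the all-ones vector lies in its kernel). The eigenvalues sum to 8, which equals trace(L) = 2|E|. There are 2 zeros in the spectrum, matching the 2 components.

x^5 - 8x^4 + 21x^3 - 18x^2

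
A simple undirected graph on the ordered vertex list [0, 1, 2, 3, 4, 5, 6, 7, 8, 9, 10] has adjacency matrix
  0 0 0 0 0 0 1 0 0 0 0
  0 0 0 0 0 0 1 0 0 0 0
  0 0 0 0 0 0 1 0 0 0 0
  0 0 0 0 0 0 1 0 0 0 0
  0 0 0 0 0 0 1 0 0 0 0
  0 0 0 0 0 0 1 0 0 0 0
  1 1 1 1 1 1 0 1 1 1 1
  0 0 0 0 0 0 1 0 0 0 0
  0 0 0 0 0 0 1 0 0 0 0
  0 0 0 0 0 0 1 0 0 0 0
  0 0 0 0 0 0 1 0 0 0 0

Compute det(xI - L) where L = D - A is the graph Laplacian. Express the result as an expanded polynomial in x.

x^11 - 20x^10 + 135x^9 - 480x^8 + 1050x^7 - 1512x^6 + 1470x^5 - 960x^4 + 405x^3 - 100x^2 + 11x

With the vertex order [0, 1, 2, 3, 4, 5, 6, 7, 8, 9, 10], the degrees are [1, 1, 1, 1, 1, 1, 10, 1, 1, 1, 1], giving D = diag(1, 1, 1, 1, 1, 1, 10, 1, 1, 1, 1) and L = D - A. L has integer entries, so p(x) = det(xI - L) has integer coefficients. Expanding the determinant yields x^11 - 20x^10 + 135x^9 - 480x^8 + 1050x^7 - 1512x^6 + 1470x^5 - 960x^4 + 405x^3 - 100x^2 + 11x. The constant term is 0 because L is singular (the all-ones vector lies in its kernel). The largest eigenvalue, 11, is at most the vertex count 11.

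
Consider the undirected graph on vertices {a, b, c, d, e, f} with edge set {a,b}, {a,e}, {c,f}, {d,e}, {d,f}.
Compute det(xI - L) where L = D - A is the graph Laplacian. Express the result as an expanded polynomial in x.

x^6 - 10x^5 + 36x^4 - 56x^3 + 35x^2 - 6x

Reading degrees in the order [a, b, c, d, e, f] gives [2, 1, 1, 2, 2, 2]; set D = diag(2, 1, 1, 2, 2, 2) and form L = D - A. Computing det(xI - L) by cofactor expansion (or equivalently via sum-over-permutations) gives x^6 - 10x^5 + 36x^4 - 56x^3 + 35x^2 - 6x. The coefficient of x^5 equals -trace(L) = -10, matching the sum of degrees. The eigenvalues sum to 10, which equals trace(L) = 2|E|.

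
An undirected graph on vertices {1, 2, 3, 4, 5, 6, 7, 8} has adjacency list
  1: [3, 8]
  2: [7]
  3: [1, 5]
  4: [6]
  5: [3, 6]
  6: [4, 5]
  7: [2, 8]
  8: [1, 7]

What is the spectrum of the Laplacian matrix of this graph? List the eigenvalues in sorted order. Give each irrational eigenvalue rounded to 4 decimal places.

Each diagonal entry of L is the vertex degree and each off-diagonal entry is -1 where an edge is present, 0 otherwise; in the order [1, 2, 3, 4, 5, 6, 7, 8] the diagonal is [2, 1, 2, 1, 2, 2, 2, 2]. The multiplicity of 0 as a Laplacian eigenvalue equals the number of connected components. There is one zero in the spectrum, matching the 1 component.

[0, 0.1522, 0.5858, 1.2346, 2, 2.7654, 3.4142, 3.8478]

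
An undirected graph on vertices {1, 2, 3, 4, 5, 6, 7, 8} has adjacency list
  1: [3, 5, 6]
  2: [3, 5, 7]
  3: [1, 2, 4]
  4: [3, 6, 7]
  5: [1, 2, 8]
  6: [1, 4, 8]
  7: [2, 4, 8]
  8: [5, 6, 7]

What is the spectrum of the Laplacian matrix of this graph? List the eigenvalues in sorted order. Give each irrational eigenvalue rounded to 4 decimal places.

[0, 2, 2, 2, 4, 4, 4, 6]

With the vertex order [1, 2, 3, 4, 5, 6, 7, 8], the degrees are [3, 3, 3, 3, 3, 3, 3, 3], giving D = diag(3, 3, 3, 3, 3, 3, 3, 3) and L = D - A. Since every row of L sums to 0, the all-ones vector is in the kernel and 0 is an eigenvalue. The eigenvalues sum to 24, which equals trace(L) = 2|E|. The largest eigenvalue, 6, is at most the vertex count 8.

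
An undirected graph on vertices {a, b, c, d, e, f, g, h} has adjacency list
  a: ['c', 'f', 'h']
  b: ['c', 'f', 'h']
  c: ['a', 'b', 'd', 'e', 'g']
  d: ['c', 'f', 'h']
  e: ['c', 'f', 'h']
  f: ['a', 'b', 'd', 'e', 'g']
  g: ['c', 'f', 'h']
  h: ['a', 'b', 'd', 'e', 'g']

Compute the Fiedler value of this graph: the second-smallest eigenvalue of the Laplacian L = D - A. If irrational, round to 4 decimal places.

Each diagonal entry of L is the vertex degree and each off-diagonal entry is -1 where an edge is present, 0 otherwise; in the order [a, b, c, d, e, f, g, h] the diagonal is [3, 3, 5, 3, 3, 5, 3, 5]. Computing the eigenvalues of L and sorting gives [0, 3, 3, 3, 3, 5, 5, 8]. The Fiedler value lambda_2 = 3 is strictly positive, so the graph is connected. The largest eigenvalue, 8, is at most the vertex count 8.

3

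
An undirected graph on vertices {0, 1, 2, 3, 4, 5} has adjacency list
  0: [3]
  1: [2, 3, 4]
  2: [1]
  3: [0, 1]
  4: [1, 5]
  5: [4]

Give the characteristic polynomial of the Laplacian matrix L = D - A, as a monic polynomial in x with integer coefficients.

Each diagonal entry of L is the vertex degree and each off-diagonal entry is -1 where an edge is present, 0 otherwise; in the order [0, 1, 2, 3, 4, 5] the diagonal is [1, 3, 1, 2, 2, 1]. Computing det(xI - L) by cofactor expansion (or equivalently via sum-over-permutations) gives x^6 - 10x^5 + 35x^4 - 52x^3 + 31x^2 - 6x. The coefficient of x^5 equals -trace(L) = -10, matching the sum of degrees. The eigenvalues sum to 10, which equals trace(L) = 2|E|.

x^6 - 10x^5 + 35x^4 - 52x^3 + 31x^2 - 6x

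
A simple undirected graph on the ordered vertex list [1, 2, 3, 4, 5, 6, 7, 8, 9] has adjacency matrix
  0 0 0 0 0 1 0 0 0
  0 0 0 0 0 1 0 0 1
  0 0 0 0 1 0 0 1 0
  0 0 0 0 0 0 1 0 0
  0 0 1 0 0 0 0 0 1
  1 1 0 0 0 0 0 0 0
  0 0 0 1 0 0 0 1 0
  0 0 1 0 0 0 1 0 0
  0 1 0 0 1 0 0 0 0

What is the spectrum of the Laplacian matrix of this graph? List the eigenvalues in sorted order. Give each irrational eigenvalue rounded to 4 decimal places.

[0, 0.1206, 0.4679, 1, 1.6527, 2.3473, 3, 3.5321, 3.8794]

Reading degrees in the order [1, 2, 3, 4, 5, 6, 7, 8, 9] gives [1, 2, 2, 1, 2, 2, 2, 2, 2]; set D = diag(1, 2, 2, 1, 2, 2, 2, 2, 2) and form L = D - A. L is symmetric positive semidefinite, so every eigenvalue is real and nonnegative. The single zero eigenvalue shows the graph is connected. There is one zero in the spectrum, matching the 1 component.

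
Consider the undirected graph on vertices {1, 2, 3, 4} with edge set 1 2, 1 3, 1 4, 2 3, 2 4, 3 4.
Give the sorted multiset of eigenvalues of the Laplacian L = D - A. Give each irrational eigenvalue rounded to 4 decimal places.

Reading degrees in the order [1, 2, 3, 4] gives [3, 3, 3, 3]; set D = diag(3, 3, 3, 3) and form L = D - A. L is symmetric positive semidefinite, so every eigenvalue is real and nonnegative. The single zero eigenvalue shows the graph is connected. By the matrix-tree theorem the graph has (1/4) * product of the nonzero eigenvalues = 16 spanning trees. There is one zero in the spectrum, matching the 1 component.

[0, 4, 4, 4]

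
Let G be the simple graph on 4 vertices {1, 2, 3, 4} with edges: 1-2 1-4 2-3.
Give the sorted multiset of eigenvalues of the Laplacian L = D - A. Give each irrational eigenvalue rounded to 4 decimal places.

[0, 0.5858, 2, 3.4142]

Each diagonal entry of L is the vertex degree and each off-diagonal entry is -1 where an edge is present, 0 otherwise; in the order [1, 2, 3, 4] the diagonal is [2, 2, 1, 1]. Diagonalising L (or applying a numerical eigensolver to the 4x4 matrix) gives the spectrum above. The single zero eigenvalue shows the graph is connected. By the matrix-tree theorem the graph has (1/4) * product of the nonzero eigenvalues = 1 spanning tree.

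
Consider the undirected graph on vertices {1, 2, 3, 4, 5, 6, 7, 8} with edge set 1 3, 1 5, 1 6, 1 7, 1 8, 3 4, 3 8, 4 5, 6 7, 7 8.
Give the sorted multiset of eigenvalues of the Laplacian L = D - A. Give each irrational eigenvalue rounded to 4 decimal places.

Each diagonal entry of L is the vertex degree and each off-diagonal entry is -1 where an edge is present, 0 otherwise; in the order [1, 2, 3, 4, 5, 6, 7, 8] the diagonal is [5, 0, 3, 2, 2, 2, 3, 3]. Since every row of L sums to 0, the all-ones vector is in the kernel and 0 is an eigenvalue. The 2 zero eigenvalues correspond to the 2 connected components. The largest eigenvalue, 6.1427, is at most the vertex count 8. The eigenvalues sum to 20, which equals trace(L) = 2|E|.

[0, 0, 0.9753, 2, 2.6767, 3.6090, 4.5963, 6.1427]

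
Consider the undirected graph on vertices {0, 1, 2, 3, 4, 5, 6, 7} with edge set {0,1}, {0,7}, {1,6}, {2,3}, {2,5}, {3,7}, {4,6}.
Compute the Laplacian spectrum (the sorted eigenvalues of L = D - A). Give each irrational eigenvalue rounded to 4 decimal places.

[0, 0.1522, 0.5858, 1.2346, 2, 2.7654, 3.4142, 3.8478]

With the vertex order [0, 1, 2, 3, 4, 5, 6, 7], the degrees are [2, 2, 2, 2, 1, 1, 2, 2], giving D = diag(2, 2, 2, 2, 1, 1, 2, 2) and L = D - A. The multiplicity of 0 as a Laplacian eigenvalue equals the number of connected components. The eigenvalues sum to 14, which equals trace(L) = 2|E|.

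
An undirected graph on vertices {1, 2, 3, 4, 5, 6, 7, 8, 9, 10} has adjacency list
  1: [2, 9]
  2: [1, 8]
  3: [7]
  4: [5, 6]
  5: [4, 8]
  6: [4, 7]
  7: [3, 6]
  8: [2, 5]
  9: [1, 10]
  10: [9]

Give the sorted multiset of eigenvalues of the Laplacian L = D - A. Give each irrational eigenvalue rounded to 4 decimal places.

[0, 0.0979, 0.3820, 0.8244, 1.3820, 2, 2.6180, 3.1756, 3.6180, 3.9021]

With the vertex order [1, 2, 3, 4, 5, 6, 7, 8, 9, 10], the degrees are [2, 2, 1, 2, 2, 2, 2, 2, 2, 1], giving D = diag(2, 2, 1, 2, 2, 2, 2, 2, 2, 1) and L = D - A. Diagonalising L (or applying a numerical eigensolver to the 10x10 matrix) gives the spectrum above. The single zero eigenvalue shows the graph is connected. There is one zero in the spectrum, matching the 1 component.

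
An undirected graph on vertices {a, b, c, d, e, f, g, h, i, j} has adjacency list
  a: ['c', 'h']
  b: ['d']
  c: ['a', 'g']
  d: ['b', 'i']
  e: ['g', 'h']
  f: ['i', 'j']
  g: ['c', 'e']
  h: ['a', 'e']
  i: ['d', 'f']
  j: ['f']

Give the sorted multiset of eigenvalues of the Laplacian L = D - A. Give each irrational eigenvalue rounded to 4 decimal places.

[0, 0, 0.3820, 1.3820, 1.3820, 1.3820, 2.6180, 3.6180, 3.6180, 3.6180]

Reading degrees in the order [a, b, c, d, e, f, g, h, i, j] gives [2, 1, 2, 2, 2, 2, 2, 2, 2, 1]; set D = diag(2, 1, 2, 2, 2, 2, 2, 2, 2, 1) and form L = D - A. Diagonalising L (or applying a numerical eigensolver to the 10x10 matrix) gives the spectrum above. The 2 zero eigenvalues correspond to the 2 connected components. There are 2 zeros in the spectrum, matching the 2 components. The eigenvalues sum to 18, which equals trace(L) = 2|E|.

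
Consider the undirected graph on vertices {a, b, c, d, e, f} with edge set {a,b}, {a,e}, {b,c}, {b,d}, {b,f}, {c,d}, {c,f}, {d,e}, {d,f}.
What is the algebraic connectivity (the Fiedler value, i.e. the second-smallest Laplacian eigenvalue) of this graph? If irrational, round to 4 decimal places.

Each diagonal entry of L is the vertex degree and each off-diagonal entry is -1 where an edge is present, 0 otherwise; in the order [a, b, c, d, e, f] the diagonal is [2, 4, 3, 4, 2, 3]. The sorted Laplacian eigenvalues are [0, 1.2679, 2.5858, 4, 4.7321, 5.4142]; the algebraic connectivity is the second entry, 1.2679. By the matrix-tree theorem the graph has (1/6) * product of the nonzero eigenvalues = 56 spanning trees. The largest eigenvalue, 5.4142, is at most the vertex count 6.

1.2679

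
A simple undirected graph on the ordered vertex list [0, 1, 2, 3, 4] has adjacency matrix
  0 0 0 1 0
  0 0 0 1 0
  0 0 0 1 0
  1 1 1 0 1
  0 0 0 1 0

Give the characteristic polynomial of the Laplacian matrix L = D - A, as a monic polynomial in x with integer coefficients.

Each diagonal entry of L is the vertex degree and each off-diagonal entry is -1 where an edge is present, 0 otherwise; in the order [0, 1, 2, 3, 4] the diagonal is [1, 1, 1, 4, 1]. Computing det(xI - L) by cofactor expansion (or equivalently via sum-over-permutations) gives x^5 - 8x^4 + 18x^3 - 16x^2 + 5x. Since p(0) = det(-L) = 0, x divides p(x). The largest eigenvalue, 5, is at most the vertex count 5. By the matrix-tree theorem the graph has (1/5) * product of the nonzero eigenvalues = 1 spanning tree.

x^5 - 8x^4 + 18x^3 - 16x^2 + 5x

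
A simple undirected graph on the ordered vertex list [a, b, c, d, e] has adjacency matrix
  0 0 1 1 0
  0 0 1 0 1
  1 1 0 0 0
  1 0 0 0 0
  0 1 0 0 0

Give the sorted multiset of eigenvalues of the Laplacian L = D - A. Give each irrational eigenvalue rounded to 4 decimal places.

[0, 0.3820, 1.3820, 2.6180, 3.6180]

Each diagonal entry of L is the vertex degree and each off-diagonal entry is -1 where an edge is present, 0 otherwise; in the order [a, b, c, d, e] the diagonal is [2, 2, 2, 1, 1]. The multiplicity of 0 as a Laplacian eigenvalue equals the number of connected components. The largest eigenvalue, 3.6180, is at most the vertex count 5.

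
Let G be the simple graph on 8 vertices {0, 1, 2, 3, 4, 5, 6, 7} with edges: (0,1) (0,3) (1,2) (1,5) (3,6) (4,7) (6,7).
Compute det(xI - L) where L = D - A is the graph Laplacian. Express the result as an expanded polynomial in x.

Reading degrees in the order [0, 1, 2, 3, 4, 5, 6, 7] gives [2, 3, 1, 2, 1, 1, 2, 2]; set D = diag(2, 3, 1, 2, 1, 1, 2, 2) and form L = D - A. L has integer entries, so p(x) = det(xI - L) has integer coefficients. Expanding the determinant yields x^8 - 14x^7 + 77x^6 - 212x^5 + 309x^4 - 232x^3 + 79x^2 - 8x. The constant term is 0 because L is singular (the all-ones vector lies in its kernel). The eigenvalues sum to 14, which equals trace(L) = 2|E|.

x^8 - 14x^7 + 77x^6 - 212x^5 + 309x^4 - 232x^3 + 79x^2 - 8x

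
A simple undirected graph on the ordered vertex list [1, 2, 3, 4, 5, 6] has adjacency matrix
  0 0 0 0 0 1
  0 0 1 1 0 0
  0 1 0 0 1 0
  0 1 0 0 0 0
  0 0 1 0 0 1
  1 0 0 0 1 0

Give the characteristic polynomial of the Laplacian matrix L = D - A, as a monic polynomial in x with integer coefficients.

With the vertex order [1, 2, 3, 4, 5, 6], the degrees are [1, 2, 2, 1, 2, 2], giving D = diag(1, 2, 2, 1, 2, 2) and L = D - A. Computing det(xI - L) by cofactor expansion (or equivalently via sum-over-permutations) gives x^6 - 10x^5 + 36x^4 - 56x^3 + 35x^2 - 6x. The constant term is 0 because L is singular (the all-ones vector lies in its kernel). The largest eigenvalue, 3.7321, is at most the vertex count 6.

x^6 - 10x^5 + 36x^4 - 56x^3 + 35x^2 - 6x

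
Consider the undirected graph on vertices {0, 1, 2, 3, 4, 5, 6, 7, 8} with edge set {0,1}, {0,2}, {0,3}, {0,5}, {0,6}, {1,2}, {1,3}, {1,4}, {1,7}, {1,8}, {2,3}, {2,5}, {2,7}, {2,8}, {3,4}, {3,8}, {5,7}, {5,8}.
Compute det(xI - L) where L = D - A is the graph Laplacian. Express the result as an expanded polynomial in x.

x^9 - 36x^8 + 546x^7 - 4530x^6 + 22318x^5 - 66190x^4 + 113808x^3 - 101728x^2 + 35280x

Each diagonal entry of L is the vertex degree and each off-diagonal entry is -1 where an edge is present, 0 otherwise; in the order [0, 1, 2, 3, 4, 5, 6, 7, 8] the diagonal is [5, 6, 6, 5, 2, 4, 1, 3, 4]. L has integer entries, so p(x) = det(xI - L) has integer coefficients. Expanding the determinant yields x^9 - 36x^8 + 546x^7 - 4530x^6 + 22318x^5 - 66190x^4 + 113808x^3 - 101728x^2 + 35280x. The constant term is 0 because L is singular (the all-ones vector lies in its kernel). There is one zero in the spectrum, matching the 1 component.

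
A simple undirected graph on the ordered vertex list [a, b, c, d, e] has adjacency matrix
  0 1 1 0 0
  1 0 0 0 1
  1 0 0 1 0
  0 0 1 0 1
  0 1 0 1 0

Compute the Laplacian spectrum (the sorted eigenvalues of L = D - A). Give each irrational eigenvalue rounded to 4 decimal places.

With the vertex order [a, b, c, d, e], the degrees are [2, 2, 2, 2, 2], giving D = diag(2, 2, 2, 2, 2) and L = D - A. L is symmetric positive semidefinite, so every eigenvalue is real and nonnegative. The largest eigenvalue, 3.6180, is at most the vertex count 5. By the matrix-tree theorem the graph has (1/5) * product of the nonzero eigenvalues = 5 spanning trees.

[0, 1.3820, 1.3820, 3.6180, 3.6180]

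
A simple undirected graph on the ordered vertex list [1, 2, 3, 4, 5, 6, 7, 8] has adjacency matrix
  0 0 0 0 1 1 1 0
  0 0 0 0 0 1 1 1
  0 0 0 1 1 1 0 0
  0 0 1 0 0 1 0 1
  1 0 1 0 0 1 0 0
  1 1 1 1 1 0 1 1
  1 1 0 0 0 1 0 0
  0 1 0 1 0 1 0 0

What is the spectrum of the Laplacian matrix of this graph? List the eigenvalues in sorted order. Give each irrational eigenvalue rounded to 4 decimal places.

[0, 1.7530, 1.7530, 3.4450, 3.4450, 4.8019, 4.8019, 8]

Each diagonal entry of L is the vertex degree and each off-diagonal entry is -1 where an edge is present, 0 otherwise; in the order [1, 2, 3, 4, 5, 6, 7, 8] the diagonal is [3, 3, 3, 3, 3, 7, 3, 3]. Diagonalising L (or applying a numerical eigensolver to the 8x8 matrix) gives the spectrum above. The largest eigenvalue, 8, is at most the vertex count 8. By the matrix-tree theorem the graph has (1/8) * product of the nonzero eigenvalues = 841 spanning trees.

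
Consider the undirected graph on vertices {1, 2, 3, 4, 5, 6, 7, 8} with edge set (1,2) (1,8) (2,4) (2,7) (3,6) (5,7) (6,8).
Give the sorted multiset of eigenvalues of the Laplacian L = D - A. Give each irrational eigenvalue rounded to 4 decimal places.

[0, 0.1864, 0.5858, 1, 2, 2.4707, 3.4142, 4.3429]

Each diagonal entry of L is the vertex degree and each off-diagonal entry is -1 where an edge is present, 0 otherwise; in the order [1, 2, 3, 4, 5, 6, 7, 8] the diagonal is [2, 3, 1, 1, 1, 2, 2, 2]. L is symmetric positive semidefinite, so every eigenvalue is real and nonnegative. The largest eigenvalue, 4.3429, is at most the vertex count 8. By the matrix-tree theorem the graph has (1/8) * product of the nonzero eigenvalues = 1 spanning tree.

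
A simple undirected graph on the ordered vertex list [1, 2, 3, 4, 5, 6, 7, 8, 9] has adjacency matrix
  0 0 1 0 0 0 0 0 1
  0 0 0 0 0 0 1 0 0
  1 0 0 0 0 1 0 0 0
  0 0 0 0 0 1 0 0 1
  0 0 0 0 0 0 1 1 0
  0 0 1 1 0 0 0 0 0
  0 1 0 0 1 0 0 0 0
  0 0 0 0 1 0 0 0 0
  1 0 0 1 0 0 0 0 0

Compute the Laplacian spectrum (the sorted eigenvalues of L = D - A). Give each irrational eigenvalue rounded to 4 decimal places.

[0, 0, 0.5858, 1.3820, 1.3820, 2, 3.4142, 3.6180, 3.6180]

Each diagonal entry of L is the vertex degree and each off-diagonal entry is -1 where an edge is present, 0 otherwise; in the order [1, 2, 3, 4, 5, 6, 7, 8, 9] the diagonal is [2, 1, 2, 2, 2, 2, 2, 1, 2]. L is symmetric positive semidefinite, so every eigenvalue is real and nonnegative. The 2 zero eigenvalues correspond to the 2 connected components. The largest eigenvalue, 3.6180, is at most the vertex count 9.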